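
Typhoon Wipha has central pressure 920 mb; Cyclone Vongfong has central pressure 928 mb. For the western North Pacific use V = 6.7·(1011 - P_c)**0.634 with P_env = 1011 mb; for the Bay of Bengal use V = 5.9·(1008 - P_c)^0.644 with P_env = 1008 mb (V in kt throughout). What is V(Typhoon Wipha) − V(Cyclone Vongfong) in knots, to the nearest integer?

18 kt

Typhoon Wipha: ΔP = 91; V ≈ 6.7 × 91^0.634 ≈ 116.98 kt.
Cyclone Vongfong: ΔP = 80; V ≈ 5.9 × 80^0.644 ≈ 99.18 kt.
Difference ≈ 116.98 − 99.18 = 17.80 → 18 kt.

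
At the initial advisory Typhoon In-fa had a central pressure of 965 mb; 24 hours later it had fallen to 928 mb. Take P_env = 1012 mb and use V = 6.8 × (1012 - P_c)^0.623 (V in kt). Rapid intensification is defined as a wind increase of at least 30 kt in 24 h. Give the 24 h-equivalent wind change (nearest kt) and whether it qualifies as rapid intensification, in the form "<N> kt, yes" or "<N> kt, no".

33 kt, yes

V₁: ΔP = 47, V ≈ 6.8 × 47^0.623 ≈ 74.86 kt.
V₂: ΔP = 84, V ≈ 6.8 × 84^0.623 ≈ 107.48 kt.
ΔV over 24 h = 32.62 kt → 24 h equivalent = 32.62 × 24/24 ≈ 32.62 kt.
33 kt ≥ 30 kt ⇒ rapid intensification.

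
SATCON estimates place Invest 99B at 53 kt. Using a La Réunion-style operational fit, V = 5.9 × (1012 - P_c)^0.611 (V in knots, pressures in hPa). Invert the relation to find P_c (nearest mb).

976 mb

ΔP = (V / 5.9)^(1/0.611) = (53/5.9)^1.637.
53/5.9 = 8.983; 8.983^1.637 ≈ 36.34 mb.
P_c = 1012 − 36.34 = 975.66 ≈ 976 mb.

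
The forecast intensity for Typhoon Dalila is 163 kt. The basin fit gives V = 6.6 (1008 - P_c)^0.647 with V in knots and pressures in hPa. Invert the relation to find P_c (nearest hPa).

ΔP = (V / 6.6)^(1/0.647) = (163/6.6)^1.546.
163/6.6 = 24.697; 24.697^1.546 ≈ 142.06 hPa.
P_c = 1008 − 142.06 = 865.94 ≈ 866 hPa.

866 hPa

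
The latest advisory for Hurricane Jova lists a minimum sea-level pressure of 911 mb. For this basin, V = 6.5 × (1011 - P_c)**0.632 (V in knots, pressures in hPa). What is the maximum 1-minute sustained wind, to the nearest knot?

119 kt

ΔP = 1011 − 911 = 100 mb.
100^0.632 ≈ 18.365.
V ≈ 6.5 × 18.365 ≈ 119.4 kt.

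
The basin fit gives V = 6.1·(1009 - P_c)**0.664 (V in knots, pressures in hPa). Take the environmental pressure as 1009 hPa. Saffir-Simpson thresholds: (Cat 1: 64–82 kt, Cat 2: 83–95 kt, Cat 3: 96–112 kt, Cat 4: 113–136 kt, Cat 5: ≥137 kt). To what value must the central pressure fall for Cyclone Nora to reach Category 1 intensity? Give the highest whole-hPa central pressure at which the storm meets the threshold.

Category 1 begins at V = 64 kt.
Required ΔP = (64/6.1)^(1/0.664) = 10.492^1.506 ≈ 34.47 hPa.
P_c ≤ 1009 − 34.47 = 974.53, so the highest integer P_c is 974 hPa.

974 hPa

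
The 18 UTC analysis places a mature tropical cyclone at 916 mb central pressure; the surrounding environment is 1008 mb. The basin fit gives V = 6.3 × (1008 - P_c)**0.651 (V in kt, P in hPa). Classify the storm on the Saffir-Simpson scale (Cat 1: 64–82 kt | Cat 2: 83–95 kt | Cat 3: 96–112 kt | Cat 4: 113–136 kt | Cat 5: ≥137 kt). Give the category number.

ΔP = 1008 − 916 = 92 mb.
V ≈ 6.3 × 92^0.651 = 6.3 × 18.99 ≈ 120 kt.
120 kt falls in the Category 4 band.

4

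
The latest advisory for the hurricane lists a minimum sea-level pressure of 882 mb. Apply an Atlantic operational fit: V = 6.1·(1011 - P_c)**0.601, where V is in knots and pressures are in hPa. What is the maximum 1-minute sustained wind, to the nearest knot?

ΔP = 1011 − 882 = 129 mb.
129^0.601 ≈ 18.555.
V ≈ 6.1 × 18.555 ≈ 113.2 kt.

113 kt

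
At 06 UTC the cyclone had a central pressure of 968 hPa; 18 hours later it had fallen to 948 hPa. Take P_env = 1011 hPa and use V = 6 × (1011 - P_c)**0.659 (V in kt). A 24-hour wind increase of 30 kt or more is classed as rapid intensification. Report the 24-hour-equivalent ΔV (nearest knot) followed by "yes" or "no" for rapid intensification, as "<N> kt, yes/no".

27 kt, no

V₁: ΔP = 43, V ≈ 6 × 43^0.659 ≈ 71.55 kt.
V₂: ΔP = 63, V ≈ 6 × 63^0.659 ≈ 92.03 kt.
ΔV over 18 h = 20.48 kt → 24 h equivalent = 20.48 × 24/18 ≈ 27.31 kt.
27 kt < 30 kt ⇒ not rapid intensification.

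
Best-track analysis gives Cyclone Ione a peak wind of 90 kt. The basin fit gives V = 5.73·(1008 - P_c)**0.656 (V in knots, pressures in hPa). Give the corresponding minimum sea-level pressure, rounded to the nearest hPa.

941 hPa

ΔP = (V / 5.73)^(1/0.656) = (90/5.73)^1.524.
90/5.73 = 15.707; 15.707^1.524 ≈ 66.57 hPa.
P_c = 1008 − 66.57 = 941.43 ≈ 941 hPa.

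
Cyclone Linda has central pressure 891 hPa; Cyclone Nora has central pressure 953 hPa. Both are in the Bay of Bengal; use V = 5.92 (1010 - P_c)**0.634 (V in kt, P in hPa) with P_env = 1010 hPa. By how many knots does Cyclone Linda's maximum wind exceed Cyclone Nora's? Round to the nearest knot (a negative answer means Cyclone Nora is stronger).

Cyclone Linda: ΔP = 119; V ≈ 5.92 × 119^0.634 ≈ 122.52 kt.
Cyclone Nora: ΔP = 57; V ≈ 5.92 × 57^0.634 ≈ 76.83 kt.
Difference ≈ 122.52 − 76.83 = 45.69 → 46 kt.

46 kt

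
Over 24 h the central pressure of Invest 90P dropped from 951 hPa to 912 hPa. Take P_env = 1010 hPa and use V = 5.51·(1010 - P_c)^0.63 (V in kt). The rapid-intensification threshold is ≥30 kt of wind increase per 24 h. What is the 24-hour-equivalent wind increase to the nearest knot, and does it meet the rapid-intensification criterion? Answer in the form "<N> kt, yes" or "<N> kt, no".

27 kt, no

V₁: ΔP = 59, V ≈ 5.51 × 59^0.63 ≈ 71.91 kt.
V₂: ΔP = 98, V ≈ 5.51 × 98^0.63 ≈ 99.00 kt.
ΔV over 24 h = 27.09 kt → 24 h equivalent = 27.09 × 24/24 ≈ 27.09 kt.
27 kt < 30 kt ⇒ not rapid intensification.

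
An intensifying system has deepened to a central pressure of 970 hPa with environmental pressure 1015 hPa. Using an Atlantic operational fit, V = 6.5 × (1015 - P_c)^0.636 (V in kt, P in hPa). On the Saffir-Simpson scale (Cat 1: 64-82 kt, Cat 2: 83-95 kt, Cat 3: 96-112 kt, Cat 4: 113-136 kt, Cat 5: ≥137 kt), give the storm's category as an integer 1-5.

ΔP = 1015 − 970 = 45 hPa.
V ≈ 6.5 × 45^0.636 = 6.5 × 11.26 ≈ 73 kt.
73 kt falls in the Category 1 band.

1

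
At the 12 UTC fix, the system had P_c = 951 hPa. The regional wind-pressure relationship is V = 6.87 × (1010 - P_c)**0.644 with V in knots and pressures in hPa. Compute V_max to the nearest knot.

ΔP = 1010 − 951 = 59 hPa.
59^0.644 ≈ 13.817.
V ≈ 6.87 × 13.817 ≈ 94.9 kt.

95 kt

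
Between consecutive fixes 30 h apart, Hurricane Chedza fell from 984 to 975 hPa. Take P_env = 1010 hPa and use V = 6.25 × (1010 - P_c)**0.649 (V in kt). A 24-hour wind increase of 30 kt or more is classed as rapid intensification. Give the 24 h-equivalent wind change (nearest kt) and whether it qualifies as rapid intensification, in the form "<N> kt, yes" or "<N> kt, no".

9 kt, no

V₁: ΔP = 26, V ≈ 6.25 × 26^0.649 ≈ 51.78 kt.
V₂: ΔP = 35, V ≈ 6.25 × 35^0.649 ≈ 62.80 kt.
ΔV over 30 h = 11.02 kt → 24 h equivalent = 11.02 × 24/30 ≈ 8.82 kt.
9 kt < 30 kt ⇒ not rapid intensification.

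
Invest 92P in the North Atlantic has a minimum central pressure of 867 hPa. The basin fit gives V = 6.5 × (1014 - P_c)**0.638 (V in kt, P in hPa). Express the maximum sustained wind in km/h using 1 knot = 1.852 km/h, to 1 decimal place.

ΔP = 1014 − 867 = 147 hPa.
V ≈ 6.5 × 147^0.638 = 6.5 × 24.141 ≈ 156.914 kt.
156.914 × 1.852 ≈ 290.60 km/h → 290.6 km/h.

290.6 km/h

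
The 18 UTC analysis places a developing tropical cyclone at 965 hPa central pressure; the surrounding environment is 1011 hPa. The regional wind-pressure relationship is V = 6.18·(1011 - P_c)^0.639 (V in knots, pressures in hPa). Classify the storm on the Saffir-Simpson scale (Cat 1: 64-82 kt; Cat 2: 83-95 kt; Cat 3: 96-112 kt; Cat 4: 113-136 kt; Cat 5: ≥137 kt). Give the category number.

1

ΔP = 1011 − 965 = 46 hPa.
V ≈ 6.18 × 46^0.639 = 6.18 × 11.55 ≈ 71 kt.
71 kt falls in the Category 1 band.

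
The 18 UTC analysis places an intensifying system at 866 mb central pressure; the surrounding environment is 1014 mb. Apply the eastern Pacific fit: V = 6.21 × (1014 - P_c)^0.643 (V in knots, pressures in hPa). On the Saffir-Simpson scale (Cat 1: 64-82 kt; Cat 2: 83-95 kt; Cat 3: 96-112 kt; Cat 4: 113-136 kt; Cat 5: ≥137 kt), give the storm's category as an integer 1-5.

ΔP = 1014 − 866 = 148 mb.
V ≈ 6.21 × 148^0.643 = 6.21 × 24.86 ≈ 154 kt.
154 kt falls in the Category 5 band.

5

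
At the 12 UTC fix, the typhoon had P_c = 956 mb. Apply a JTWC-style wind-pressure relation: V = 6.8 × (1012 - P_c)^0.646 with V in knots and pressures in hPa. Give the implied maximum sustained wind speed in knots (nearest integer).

92 kt

ΔP = 1012 − 956 = 56 mb.
56^0.646 ≈ 13.469.
V ≈ 6.8 × 13.469 ≈ 91.6 kt.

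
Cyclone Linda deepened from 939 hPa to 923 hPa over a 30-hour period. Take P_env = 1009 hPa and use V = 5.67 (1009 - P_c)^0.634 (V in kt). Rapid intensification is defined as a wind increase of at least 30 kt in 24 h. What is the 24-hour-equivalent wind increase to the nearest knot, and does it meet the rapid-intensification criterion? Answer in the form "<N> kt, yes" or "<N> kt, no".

9 kt, no

V₁: ΔP = 70, V ≈ 5.67 × 70^0.634 ≈ 83.83 kt.
V₂: ΔP = 86, V ≈ 5.67 × 86^0.634 ≈ 95.51 kt.
ΔV over 30 h = 11.68 kt → 24 h equivalent = 11.68 × 24/30 ≈ 9.34 kt.
9 kt < 30 kt ⇒ not rapid intensification.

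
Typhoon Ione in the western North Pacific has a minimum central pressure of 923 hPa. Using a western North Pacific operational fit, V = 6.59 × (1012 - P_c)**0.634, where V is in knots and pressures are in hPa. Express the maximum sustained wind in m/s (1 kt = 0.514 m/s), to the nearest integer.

ΔP = 1012 − 923 = 89 hPa.
V ≈ 6.59 × 89^0.634 = 6.59 × 17.215 ≈ 113.448 kt.
113.448 × 0.514 ≈ 58.31 m/s → 58 m/s.

58 m/s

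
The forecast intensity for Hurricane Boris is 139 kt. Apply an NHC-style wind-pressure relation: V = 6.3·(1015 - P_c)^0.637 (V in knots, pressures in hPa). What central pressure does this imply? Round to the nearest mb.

ΔP = (V / 6.3)^(1/0.637) = (139/6.3)^1.570.
139/6.3 = 22.063; 22.063^1.570 ≈ 128.64 mb.
P_c = 1015 − 128.64 = 886.36 ≈ 886 mb.

886 mb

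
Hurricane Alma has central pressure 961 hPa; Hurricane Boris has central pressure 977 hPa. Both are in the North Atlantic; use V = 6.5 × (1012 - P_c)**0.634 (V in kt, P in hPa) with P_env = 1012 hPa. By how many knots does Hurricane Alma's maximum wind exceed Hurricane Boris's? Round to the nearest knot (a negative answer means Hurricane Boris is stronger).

Hurricane Alma: ΔP = 51; V ≈ 6.5 × 51^0.634 ≈ 78.62 kt.
Hurricane Boris: ΔP = 35; V ≈ 6.5 × 35^0.634 ≈ 61.92 kt.
Difference ≈ 78.62 − 61.92 = 16.70 → 17 kt.

17 kt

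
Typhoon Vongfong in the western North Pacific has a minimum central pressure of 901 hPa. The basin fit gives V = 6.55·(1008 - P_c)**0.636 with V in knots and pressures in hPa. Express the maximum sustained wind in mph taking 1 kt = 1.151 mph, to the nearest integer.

147 mph

ΔP = 1008 − 901 = 107 hPa.
V ≈ 6.55 × 107^0.636 = 6.55 × 19.529 ≈ 127.917 kt.
127.917 × 1.151 ≈ 147.23 mph → 147 mph.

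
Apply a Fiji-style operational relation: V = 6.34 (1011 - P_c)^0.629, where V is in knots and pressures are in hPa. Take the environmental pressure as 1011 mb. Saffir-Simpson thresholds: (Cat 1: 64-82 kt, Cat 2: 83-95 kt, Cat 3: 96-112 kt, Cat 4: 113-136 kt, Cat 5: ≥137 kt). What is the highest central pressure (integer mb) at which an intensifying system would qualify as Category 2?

Category 2 begins at V = 83 kt.
Required ΔP = (83/6.34)^(1/0.629) = 13.091^1.590 ≈ 59.68 mb.
P_c ≤ 1011 − 59.68 = 951.32, so the highest integer P_c is 951 mb.

951 mb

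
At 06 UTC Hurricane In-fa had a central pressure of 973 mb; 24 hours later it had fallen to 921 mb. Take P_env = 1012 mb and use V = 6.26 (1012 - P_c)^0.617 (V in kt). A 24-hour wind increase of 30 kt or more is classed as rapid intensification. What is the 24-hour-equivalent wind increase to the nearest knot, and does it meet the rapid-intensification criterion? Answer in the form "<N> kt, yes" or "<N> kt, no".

V₁: ΔP = 39, V ≈ 6.26 × 39^0.617 ≈ 60.02 kt.
V₂: ΔP = 91, V ≈ 6.26 × 91^0.617 ≈ 101.23 kt.
ΔV over 24 h = 41.21 kt → 24 h equivalent = 41.21 × 24/24 ≈ 41.21 kt.
41 kt ≥ 30 kt ⇒ rapid intensification.

41 kt, yes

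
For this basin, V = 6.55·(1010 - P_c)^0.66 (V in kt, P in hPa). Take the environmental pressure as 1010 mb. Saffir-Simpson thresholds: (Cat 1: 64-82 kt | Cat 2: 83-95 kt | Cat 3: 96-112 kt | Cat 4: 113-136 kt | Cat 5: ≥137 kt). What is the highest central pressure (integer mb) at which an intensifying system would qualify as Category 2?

963 mb

Category 2 begins at V = 83 kt.
Required ΔP = (83/6.55)^(1/0.66) = 12.672^1.515 ≈ 46.88 mb.
P_c ≤ 1010 − 46.88 = 963.12, so the highest integer P_c is 963 mb.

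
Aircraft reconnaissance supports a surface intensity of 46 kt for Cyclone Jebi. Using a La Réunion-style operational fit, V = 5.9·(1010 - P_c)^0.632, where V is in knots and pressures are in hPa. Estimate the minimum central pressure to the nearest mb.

ΔP = (V / 5.9)^(1/0.632) = (46/5.9)^1.582.
46/5.9 = 7.797; 7.797^1.582 ≈ 25.78 mb.
P_c = 1010 − 25.78 = 984.22 ≈ 984 mb.

984 mb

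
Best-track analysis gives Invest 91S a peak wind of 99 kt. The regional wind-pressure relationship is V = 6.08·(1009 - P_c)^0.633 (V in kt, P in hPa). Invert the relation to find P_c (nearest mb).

ΔP = (V / 6.08)^(1/0.633) = (99/6.08)^1.580.
99/6.08 = 16.283; 16.283^1.580 ≈ 82.09 mb.
P_c = 1009 − 82.09 = 926.91 ≈ 927 mb.

927 mb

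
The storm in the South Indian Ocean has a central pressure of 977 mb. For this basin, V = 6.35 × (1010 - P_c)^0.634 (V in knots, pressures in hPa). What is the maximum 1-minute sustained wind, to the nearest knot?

ΔP = 1010 − 977 = 33 mb.
33^0.634 ≈ 9.178.
V ≈ 6.35 × 9.178 ≈ 58.3 kt.

58 kt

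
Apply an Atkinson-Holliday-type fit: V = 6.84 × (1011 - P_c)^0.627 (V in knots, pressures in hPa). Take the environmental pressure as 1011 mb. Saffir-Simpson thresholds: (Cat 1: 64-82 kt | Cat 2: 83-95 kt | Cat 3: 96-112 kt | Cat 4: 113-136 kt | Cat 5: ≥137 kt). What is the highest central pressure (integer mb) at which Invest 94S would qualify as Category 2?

Category 2 begins at V = 83 kt.
Required ΔP = (83/6.84)^(1/0.627) = 12.135^1.595 ≈ 53.57 mb.
P_c ≤ 1011 − 53.57 = 957.43, so the highest integer P_c is 957 mb.

957 mb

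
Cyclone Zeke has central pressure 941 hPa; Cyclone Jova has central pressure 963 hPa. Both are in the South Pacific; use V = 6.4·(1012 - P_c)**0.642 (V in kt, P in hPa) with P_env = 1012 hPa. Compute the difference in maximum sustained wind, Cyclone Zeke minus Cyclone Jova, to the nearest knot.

21 kt

Cyclone Zeke: ΔP = 71; V ≈ 6.4 × 71^0.642 ≈ 98.78 kt.
Cyclone Jova: ΔP = 49; V ≈ 6.4 × 49^0.642 ≈ 77.85 kt.
Difference ≈ 98.78 − 77.85 = 20.93 → 21 kt.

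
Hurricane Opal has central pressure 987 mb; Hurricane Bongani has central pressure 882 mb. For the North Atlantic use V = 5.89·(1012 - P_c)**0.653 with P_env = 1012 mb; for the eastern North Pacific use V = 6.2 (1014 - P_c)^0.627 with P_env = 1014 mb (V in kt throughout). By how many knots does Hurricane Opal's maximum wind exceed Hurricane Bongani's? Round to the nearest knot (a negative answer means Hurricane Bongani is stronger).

-84 kt

Hurricane Opal: ΔP = 25; V ≈ 5.89 × 25^0.653 ≈ 48.19 kt.
Hurricane Bongani: ΔP = 132; V ≈ 6.2 × 132^0.627 ≈ 132.43 kt.
Difference ≈ 48.19 − 132.43 = -84.24 → -84 kt.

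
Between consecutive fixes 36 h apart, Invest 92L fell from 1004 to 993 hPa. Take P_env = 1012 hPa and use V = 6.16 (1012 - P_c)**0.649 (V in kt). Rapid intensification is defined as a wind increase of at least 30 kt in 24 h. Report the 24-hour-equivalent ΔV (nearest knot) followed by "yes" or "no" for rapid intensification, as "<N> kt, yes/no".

V₁: ΔP = 8, V ≈ 6.16 × 8^0.649 ≈ 23.75 kt.
V₂: ΔP = 19, V ≈ 6.16 × 19^0.649 ≈ 41.64 kt.
ΔV over 36 h = 17.89 kt → 24 h equivalent = 17.89 × 24/36 ≈ 11.93 kt.
12 kt < 30 kt ⇒ not rapid intensification.

12 kt, no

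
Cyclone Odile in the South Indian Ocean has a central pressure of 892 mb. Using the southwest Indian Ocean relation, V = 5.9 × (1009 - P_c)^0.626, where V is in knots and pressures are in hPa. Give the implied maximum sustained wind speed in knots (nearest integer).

116 kt

ΔP = 1009 − 892 = 117 mb.
117^0.626 ≈ 19.710.
V ≈ 5.9 × 19.710 ≈ 116.3 kt.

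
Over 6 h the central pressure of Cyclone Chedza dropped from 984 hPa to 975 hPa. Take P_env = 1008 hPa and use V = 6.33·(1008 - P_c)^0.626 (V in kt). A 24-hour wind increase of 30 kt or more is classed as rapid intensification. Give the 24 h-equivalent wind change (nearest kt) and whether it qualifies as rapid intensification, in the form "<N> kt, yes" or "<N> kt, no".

V₁: ΔP = 24, V ≈ 6.33 × 24^0.626 ≈ 46.28 kt.
V₂: ΔP = 33, V ≈ 6.33 × 33^0.626 ≈ 56.49 kt.
ΔV over 6 h = 10.21 kt → 24 h equivalent = 10.21 × 24/6 ≈ 40.84 kt.
41 kt ≥ 30 kt ⇒ rapid intensification.

41 kt, yes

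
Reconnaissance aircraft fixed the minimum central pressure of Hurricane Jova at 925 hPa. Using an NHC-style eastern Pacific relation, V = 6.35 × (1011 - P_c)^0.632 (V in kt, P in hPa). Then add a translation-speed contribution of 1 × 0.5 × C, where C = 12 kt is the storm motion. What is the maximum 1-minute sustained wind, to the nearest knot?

ΔP = 1011 − 925 = 86 hPa.
86^0.632 ≈ 16.696.
V ≈ 6.35 × 16.696 ≈ 106.0 kt.
Translation term: 1 × 0.5 × 12 = 6 kt.
Corrected V ≈ 112 kt → 112 kt.

112 kt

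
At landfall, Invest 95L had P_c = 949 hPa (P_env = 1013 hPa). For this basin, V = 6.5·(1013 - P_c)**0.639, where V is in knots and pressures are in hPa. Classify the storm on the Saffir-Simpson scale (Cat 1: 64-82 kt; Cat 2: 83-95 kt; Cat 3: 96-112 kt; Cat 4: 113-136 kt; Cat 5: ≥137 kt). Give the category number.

ΔP = 1013 − 949 = 64 hPa.
V ≈ 6.5 × 64^0.639 = 6.5 × 14.26 ≈ 93 kt.
93 kt falls in the Category 2 band.

2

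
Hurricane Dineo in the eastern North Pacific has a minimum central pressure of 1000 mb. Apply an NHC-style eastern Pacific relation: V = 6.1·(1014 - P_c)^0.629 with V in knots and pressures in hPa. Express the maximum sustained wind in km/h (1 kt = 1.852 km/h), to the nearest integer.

59 km/h

ΔP = 1014 − 1000 = 14 mb.
V ≈ 6.1 × 14^0.629 = 6.1 × 5.259 ≈ 32.081 kt.
32.081 × 1.852 ≈ 59.41 km/h → 59 km/h.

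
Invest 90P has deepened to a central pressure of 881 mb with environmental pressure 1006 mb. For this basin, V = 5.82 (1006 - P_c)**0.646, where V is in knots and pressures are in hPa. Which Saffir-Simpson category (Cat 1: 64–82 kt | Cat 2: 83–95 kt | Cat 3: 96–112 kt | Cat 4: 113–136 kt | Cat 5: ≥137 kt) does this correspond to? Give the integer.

4

ΔP = 1006 − 881 = 125 mb.
V ≈ 5.82 × 125^0.646 = 5.82 × 22.63 ≈ 132 kt.
132 kt falls in the Category 4 band.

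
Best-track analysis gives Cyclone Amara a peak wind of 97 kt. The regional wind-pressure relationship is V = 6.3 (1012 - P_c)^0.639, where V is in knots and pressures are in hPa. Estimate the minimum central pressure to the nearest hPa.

ΔP = (V / 6.3)^(1/0.639) = (97/6.3)^1.565.
97/6.3 = 15.397; 15.397^1.565 ≈ 72.15 hPa.
P_c = 1012 − 72.15 = 939.85 ≈ 940 hPa.

940 hPa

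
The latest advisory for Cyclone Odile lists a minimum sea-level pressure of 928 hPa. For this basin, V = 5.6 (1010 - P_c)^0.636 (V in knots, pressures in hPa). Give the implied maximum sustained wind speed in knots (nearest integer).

92 kt

ΔP = 1010 − 928 = 82 hPa.
82^0.636 ≈ 16.489.
V ≈ 5.6 × 16.489 ≈ 92.3 kt.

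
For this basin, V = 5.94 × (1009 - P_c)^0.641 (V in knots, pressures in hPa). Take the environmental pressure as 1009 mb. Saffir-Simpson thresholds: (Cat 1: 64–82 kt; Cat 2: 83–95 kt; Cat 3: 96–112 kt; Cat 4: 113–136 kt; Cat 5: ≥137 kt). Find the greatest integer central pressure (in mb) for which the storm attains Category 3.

932 mb

Category 3 begins at V = 96 kt.
Required ΔP = (96/5.94)^(1/0.641) = 16.162^1.560 ≈ 76.79 mb.
P_c ≤ 1009 − 76.79 = 932.21, so the highest integer P_c is 932 mb.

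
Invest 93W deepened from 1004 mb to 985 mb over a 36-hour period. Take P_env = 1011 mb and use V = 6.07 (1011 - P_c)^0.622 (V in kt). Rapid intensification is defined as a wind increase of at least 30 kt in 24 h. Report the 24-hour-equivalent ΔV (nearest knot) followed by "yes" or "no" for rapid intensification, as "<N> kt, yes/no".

V₁: ΔP = 7, V ≈ 6.07 × 7^0.622 ≈ 20.36 kt.
V₂: ΔP = 26, V ≈ 6.07 × 26^0.622 ≈ 46.06 kt.
ΔV over 36 h = 25.70 kt → 24 h equivalent = 25.70 × 24/36 ≈ 17.13 kt.
17 kt < 30 kt ⇒ not rapid intensification.

17 kt, no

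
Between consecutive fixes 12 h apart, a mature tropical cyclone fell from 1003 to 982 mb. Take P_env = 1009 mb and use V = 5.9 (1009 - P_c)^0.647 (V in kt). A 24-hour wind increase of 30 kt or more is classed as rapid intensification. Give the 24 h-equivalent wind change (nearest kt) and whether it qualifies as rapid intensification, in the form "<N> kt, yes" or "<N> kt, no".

V₁: ΔP = 6, V ≈ 5.9 × 6^0.647 ≈ 18.81 kt.
V₂: ΔP = 27, V ≈ 5.9 × 27^0.647 ≈ 49.77 kt.
ΔV over 12 h = 30.96 kt → 24 h equivalent = 30.96 × 24/12 ≈ 61.92 kt.
62 kt ≥ 30 kt ⇒ rapid intensification.

62 kt, yes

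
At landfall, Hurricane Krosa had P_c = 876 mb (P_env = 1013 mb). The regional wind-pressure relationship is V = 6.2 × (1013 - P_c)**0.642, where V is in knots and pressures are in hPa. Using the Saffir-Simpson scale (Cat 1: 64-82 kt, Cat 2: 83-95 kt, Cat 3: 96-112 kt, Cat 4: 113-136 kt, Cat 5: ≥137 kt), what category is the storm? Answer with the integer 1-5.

5

ΔP = 1013 − 876 = 137 mb.
V ≈ 6.2 × 137^0.642 = 6.2 × 23.54 ≈ 146 kt.
146 kt falls in the Category 5 band.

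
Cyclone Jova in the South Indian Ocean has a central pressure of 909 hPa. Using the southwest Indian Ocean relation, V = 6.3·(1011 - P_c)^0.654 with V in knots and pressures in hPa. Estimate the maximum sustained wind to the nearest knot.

130 kt

ΔP = 1011 − 909 = 102 hPa.
102^0.654 ≈ 20.588.
V ≈ 6.3 × 20.588 ≈ 129.7 kt.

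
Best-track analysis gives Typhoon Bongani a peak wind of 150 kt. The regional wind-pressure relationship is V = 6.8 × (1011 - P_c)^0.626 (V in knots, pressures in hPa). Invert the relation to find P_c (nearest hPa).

ΔP = (V / 6.8)^(1/0.626) = (150/6.8)^1.597.
150/6.8 = 22.059; 22.059^1.597 ≈ 140.05 hPa.
P_c = 1011 − 140.05 = 870.95 ≈ 871 hPa.

871 hPa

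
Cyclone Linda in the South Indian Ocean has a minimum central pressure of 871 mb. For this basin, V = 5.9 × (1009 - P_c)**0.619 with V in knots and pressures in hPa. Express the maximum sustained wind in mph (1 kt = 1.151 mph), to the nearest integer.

143 mph

ΔP = 1009 − 871 = 138 mb.
V ≈ 5.9 × 138^0.619 = 5.9 × 21.115 ≈ 124.577 kt.
124.577 × 1.151 ≈ 143.39 mph → 143 mph.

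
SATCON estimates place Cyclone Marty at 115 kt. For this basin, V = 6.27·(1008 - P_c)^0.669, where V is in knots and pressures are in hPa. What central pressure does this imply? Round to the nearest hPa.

931 hPa

ΔP = (V / 6.27)^(1/0.669) = (115/6.27)^1.495.
115/6.27 = 18.341; 18.341^1.495 ≈ 77.36 hPa.
P_c = 1008 − 77.36 = 930.64 ≈ 931 hPa.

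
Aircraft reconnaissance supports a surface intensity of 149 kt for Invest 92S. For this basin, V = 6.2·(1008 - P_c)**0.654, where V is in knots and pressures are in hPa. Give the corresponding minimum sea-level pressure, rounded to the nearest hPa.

879 hPa

ΔP = (V / 6.2)^(1/0.654) = (149/6.2)^1.529.
149/6.2 = 24.032; 24.032^1.529 ≈ 129.21 hPa.
P_c = 1008 − 129.21 = 878.79 ≈ 879 hPa.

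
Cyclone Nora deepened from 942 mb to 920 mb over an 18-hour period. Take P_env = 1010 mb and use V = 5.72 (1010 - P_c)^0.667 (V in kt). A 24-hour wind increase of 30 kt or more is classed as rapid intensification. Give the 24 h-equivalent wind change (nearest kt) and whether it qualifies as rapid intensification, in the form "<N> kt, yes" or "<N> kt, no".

26 kt, no

V₁: ΔP = 68, V ≈ 5.72 × 68^0.667 ≈ 95.43 kt.
V₂: ΔP = 90, V ≈ 5.72 × 90^0.667 ≈ 115.05 kt.
ΔV over 18 h = 19.62 kt → 24 h equivalent = 19.62 × 24/18 ≈ 26.16 kt.
26 kt < 30 kt ⇒ not rapid intensification.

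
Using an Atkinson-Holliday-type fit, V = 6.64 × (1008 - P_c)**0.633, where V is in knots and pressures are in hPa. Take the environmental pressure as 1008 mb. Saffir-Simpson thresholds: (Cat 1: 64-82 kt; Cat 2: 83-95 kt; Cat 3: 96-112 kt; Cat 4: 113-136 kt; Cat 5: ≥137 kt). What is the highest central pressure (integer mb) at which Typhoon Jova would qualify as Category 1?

Category 1 begins at V = 64 kt.
Required ΔP = (64/6.64)^(1/0.633) = 9.639^1.580 ≈ 35.85 mb.
P_c ≤ 1008 − 35.85 = 972.15, so the highest integer P_c is 972 mb.

972 mb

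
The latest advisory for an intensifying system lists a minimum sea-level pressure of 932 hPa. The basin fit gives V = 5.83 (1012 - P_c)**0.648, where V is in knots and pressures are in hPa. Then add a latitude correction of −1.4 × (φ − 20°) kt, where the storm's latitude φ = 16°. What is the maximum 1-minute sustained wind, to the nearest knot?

105 kt

ΔP = 1012 − 932 = 80 hPa.
80^0.648 ≈ 17.108.
V ≈ 5.83 × 17.108 ≈ 99.7 kt.
Latitude correction: −1.4 × (16 − 20) = 5.6 kt.
Corrected V ≈ 105.3 kt → 105 kt.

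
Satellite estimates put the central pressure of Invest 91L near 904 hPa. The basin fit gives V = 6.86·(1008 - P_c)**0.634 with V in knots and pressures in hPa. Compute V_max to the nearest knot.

130 kt

ΔP = 1008 − 904 = 104 hPa.
104^0.634 ≈ 19.002.
V ≈ 6.86 × 19.002 ≈ 130.4 kt.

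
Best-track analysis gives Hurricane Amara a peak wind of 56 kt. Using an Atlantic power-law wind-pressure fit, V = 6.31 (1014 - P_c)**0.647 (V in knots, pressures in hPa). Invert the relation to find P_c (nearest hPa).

ΔP = (V / 6.31)^(1/0.647) = (56/6.31)^1.546.
56/6.31 = 8.875; 8.875^1.546 ≈ 29.21 hPa.
P_c = 1014 − 29.21 = 984.79 ≈ 985 hPa.

985 hPa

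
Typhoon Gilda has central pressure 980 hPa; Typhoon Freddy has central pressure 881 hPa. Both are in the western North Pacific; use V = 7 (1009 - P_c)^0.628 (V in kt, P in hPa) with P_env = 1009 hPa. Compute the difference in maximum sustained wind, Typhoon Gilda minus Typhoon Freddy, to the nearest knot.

Typhoon Gilda: ΔP = 29; V ≈ 7 × 29^0.628 ≈ 58.01 kt.
Typhoon Freddy: ΔP = 128; V ≈ 7 × 128^0.628 ≈ 147.38 kt.
Difference ≈ 58.01 − 147.38 = -89.37 → -89 kt.

-89 kt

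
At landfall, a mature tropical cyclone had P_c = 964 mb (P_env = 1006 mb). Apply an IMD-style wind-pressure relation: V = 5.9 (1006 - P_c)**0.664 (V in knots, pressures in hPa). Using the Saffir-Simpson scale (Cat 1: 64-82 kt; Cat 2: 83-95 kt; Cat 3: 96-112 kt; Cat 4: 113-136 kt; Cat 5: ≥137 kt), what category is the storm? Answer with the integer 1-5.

ΔP = 1006 − 964 = 42 mb.
V ≈ 5.9 × 42^0.664 = 5.9 × 11.96 ≈ 71 kt.
71 kt falls in the Category 1 band.

1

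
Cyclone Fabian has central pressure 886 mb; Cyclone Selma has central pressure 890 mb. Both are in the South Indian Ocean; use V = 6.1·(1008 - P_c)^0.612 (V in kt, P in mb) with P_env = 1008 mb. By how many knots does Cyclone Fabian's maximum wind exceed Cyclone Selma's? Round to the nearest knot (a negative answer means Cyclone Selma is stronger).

Cyclone Fabian: ΔP = 122; V ≈ 6.1 × 122^0.612 ≈ 115.39 kt.
Cyclone Selma: ΔP = 118; V ≈ 6.1 × 118^0.612 ≈ 113.06 kt.
Difference ≈ 115.39 − 113.06 = 2.33 → 2 kt.

2 kt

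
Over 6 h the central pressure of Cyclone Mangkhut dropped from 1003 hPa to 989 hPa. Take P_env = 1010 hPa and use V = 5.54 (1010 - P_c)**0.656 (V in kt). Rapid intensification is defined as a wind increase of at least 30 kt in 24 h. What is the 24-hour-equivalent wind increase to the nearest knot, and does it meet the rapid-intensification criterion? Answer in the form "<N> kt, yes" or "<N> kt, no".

84 kt, yes

V₁: ΔP = 7, V ≈ 5.54 × 7^0.656 ≈ 19.86 kt.
V₂: ΔP = 21, V ≈ 5.54 × 21^0.656 ≈ 40.82 kt.
ΔV over 6 h = 20.96 kt → 24 h equivalent = 20.96 × 24/6 ≈ 83.84 kt.
84 kt ≥ 30 kt ⇒ rapid intensification.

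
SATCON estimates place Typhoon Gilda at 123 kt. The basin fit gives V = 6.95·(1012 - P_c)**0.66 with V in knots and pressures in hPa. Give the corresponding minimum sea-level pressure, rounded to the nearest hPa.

934 hPa

ΔP = (V / 6.95)^(1/0.66) = (123/6.95)^1.515.
123/6.95 = 17.698; 17.698^1.515 ≈ 77.77 hPa.
P_c = 1012 − 77.77 = 934.23 ≈ 934 hPa.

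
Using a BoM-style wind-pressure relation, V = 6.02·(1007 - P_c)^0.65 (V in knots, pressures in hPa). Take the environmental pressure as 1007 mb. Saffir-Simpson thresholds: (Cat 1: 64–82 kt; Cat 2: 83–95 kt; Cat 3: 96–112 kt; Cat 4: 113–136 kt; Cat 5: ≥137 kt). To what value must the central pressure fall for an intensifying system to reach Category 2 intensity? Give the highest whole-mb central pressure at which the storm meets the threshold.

950 mb

Category 2 begins at V = 83 kt.
Required ΔP = (83/6.02)^(1/0.65) = 13.787^1.538 ≈ 56.63 mb.
P_c ≤ 1007 − 56.63 = 950.37, so the highest integer P_c is 950 mb.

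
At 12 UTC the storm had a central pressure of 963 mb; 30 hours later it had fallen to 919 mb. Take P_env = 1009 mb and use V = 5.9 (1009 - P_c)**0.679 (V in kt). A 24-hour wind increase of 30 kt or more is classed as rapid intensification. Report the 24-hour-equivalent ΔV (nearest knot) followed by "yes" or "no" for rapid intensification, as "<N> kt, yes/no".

V₁: ΔP = 46, V ≈ 5.9 × 46^0.679 ≈ 79.41 kt.
V₂: ΔP = 90, V ≈ 5.9 × 90^0.679 ≈ 125.25 kt.
ΔV over 30 h = 45.84 kt → 24 h equivalent = 45.84 × 24/30 ≈ 36.67 kt.
37 kt ≥ 30 kt ⇒ rapid intensification.

37 kt, yes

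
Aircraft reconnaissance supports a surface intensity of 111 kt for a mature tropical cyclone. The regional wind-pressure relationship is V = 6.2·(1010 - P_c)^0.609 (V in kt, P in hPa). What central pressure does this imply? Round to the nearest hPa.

ΔP = (V / 6.2)^(1/0.609) = (111/6.2)^1.642.
111/6.2 = 17.903; 17.903^1.642 ≈ 114.12 hPa.
P_c = 1010 − 114.12 = 895.88 ≈ 896 hPa.

896 hPa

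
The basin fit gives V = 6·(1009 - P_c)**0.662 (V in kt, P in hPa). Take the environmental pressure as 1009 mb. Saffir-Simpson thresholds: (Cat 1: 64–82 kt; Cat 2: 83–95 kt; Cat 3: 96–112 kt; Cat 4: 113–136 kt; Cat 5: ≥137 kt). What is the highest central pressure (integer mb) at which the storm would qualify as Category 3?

943 mb

Category 3 begins at V = 96 kt.
Required ΔP = (96/6)^(1/0.662) = 16.000^1.511 ≈ 65.90 mb.
P_c ≤ 1009 − 65.90 = 943.10, so the highest integer P_c is 943 mb.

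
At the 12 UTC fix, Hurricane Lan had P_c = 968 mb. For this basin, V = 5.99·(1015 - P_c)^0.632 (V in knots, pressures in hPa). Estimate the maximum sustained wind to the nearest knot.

68 kt

ΔP = 1015 − 968 = 47 mb.
47^0.632 ≈ 11.396.
V ≈ 5.99 × 11.396 ≈ 68.3 kt.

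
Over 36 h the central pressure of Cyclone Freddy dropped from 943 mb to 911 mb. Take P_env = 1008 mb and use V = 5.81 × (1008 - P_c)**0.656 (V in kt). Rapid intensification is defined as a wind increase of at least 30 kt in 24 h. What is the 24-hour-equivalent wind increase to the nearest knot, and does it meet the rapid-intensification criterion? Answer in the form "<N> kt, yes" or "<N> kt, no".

V₁: ΔP = 65, V ≈ 5.81 × 65^0.656 ≈ 89.84 kt.
V₂: ΔP = 97, V ≈ 5.81 × 97^0.656 ≈ 116.81 kt.
ΔV over 36 h = 26.97 kt → 24 h equivalent = 26.97 × 24/36 ≈ 17.98 kt.
18 kt < 30 kt ⇒ not rapid intensification.

18 kt, no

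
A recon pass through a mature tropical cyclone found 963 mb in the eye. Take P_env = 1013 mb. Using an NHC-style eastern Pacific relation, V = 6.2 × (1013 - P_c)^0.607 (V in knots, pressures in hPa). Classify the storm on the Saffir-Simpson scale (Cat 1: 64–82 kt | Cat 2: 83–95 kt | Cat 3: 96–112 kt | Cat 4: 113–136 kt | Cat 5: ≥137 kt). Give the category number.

ΔP = 1013 − 963 = 50 mb.
V ≈ 6.2 × 50^0.607 = 6.2 × 10.75 ≈ 67 kt.
67 kt falls in the Category 1 band.

1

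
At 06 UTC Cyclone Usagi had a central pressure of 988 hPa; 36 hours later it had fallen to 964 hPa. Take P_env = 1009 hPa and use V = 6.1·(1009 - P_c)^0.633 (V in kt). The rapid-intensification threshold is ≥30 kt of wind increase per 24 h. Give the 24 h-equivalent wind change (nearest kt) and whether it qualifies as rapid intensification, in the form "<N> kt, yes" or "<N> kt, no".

V₁: ΔP = 21, V ≈ 6.1 × 21^0.633 ≈ 41.91 kt.
V₂: ΔP = 45, V ≈ 6.1 × 45^0.633 ≈ 67.89 kt.
ΔV over 36 h = 25.98 kt → 24 h equivalent = 25.98 × 24/36 ≈ 17.32 kt.
17 kt < 30 kt ⇒ not rapid intensification.

17 kt, no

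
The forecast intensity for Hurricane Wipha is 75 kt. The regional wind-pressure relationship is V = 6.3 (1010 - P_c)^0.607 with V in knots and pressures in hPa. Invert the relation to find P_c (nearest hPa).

ΔP = (V / 6.3)^(1/0.607) = (75/6.3)^1.647.
75/6.3 = 11.905; 11.905^1.647 ≈ 59.18 hPa.
P_c = 1010 − 59.18 = 950.82 ≈ 951 hPa.

951 hPa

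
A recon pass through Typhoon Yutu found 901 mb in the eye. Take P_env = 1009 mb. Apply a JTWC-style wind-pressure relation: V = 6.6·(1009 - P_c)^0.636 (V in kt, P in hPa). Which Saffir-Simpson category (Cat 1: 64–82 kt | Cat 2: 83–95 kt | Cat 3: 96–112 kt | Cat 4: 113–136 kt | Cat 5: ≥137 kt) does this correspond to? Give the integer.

ΔP = 1009 − 901 = 108 mb.
V ≈ 6.6 × 108^0.636 = 6.6 × 19.65 ≈ 130 kt.
130 kt falls in the Category 4 band.

4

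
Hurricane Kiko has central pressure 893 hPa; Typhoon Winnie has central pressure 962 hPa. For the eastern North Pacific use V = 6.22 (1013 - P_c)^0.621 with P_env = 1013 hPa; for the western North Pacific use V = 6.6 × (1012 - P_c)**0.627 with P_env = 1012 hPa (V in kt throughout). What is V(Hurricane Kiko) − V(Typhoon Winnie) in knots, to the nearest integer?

45 kt

Hurricane Kiko: ΔP = 120; V ≈ 6.22 × 120^0.621 ≈ 121.61 kt.
Typhoon Winnie: ΔP = 50; V ≈ 6.6 × 50^0.627 ≈ 76.70 kt.
Difference ≈ 121.61 − 76.70 = 44.91 → 45 kt.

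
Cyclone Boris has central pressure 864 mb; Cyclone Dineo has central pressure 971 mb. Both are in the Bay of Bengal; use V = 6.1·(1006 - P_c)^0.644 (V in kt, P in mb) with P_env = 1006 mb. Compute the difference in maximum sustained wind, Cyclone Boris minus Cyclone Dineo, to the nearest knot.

Cyclone Boris: ΔP = 142; V ≈ 6.1 × 142^0.644 ≈ 148.39 kt.
Cyclone Dineo: ΔP = 35; V ≈ 6.1 × 35^0.644 ≈ 60.22 kt.
Difference ≈ 148.39 − 60.22 = 88.17 → 88 kt.

88 kt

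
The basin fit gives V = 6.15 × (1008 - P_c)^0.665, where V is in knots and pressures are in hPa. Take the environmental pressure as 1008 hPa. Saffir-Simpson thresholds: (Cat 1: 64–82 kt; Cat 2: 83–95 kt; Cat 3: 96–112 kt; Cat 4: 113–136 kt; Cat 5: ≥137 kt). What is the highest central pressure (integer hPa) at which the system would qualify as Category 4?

Category 4 begins at V = 113 kt.
Required ΔP = (113/6.15)^(1/0.665) = 18.374^1.504 ≈ 79.63 hPa.
P_c ≤ 1008 − 79.63 = 928.37, so the highest integer P_c is 928 hPa.

928 hPa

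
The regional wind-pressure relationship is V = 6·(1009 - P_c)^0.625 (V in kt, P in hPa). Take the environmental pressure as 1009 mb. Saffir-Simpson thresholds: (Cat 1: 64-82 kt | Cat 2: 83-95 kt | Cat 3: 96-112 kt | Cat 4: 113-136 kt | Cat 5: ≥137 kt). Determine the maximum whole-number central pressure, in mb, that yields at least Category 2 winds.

942 mb

Category 2 begins at V = 83 kt.
Required ΔP = (83/6)^(1/0.625) = 13.833^1.600 ≈ 66.91 mb.
P_c ≤ 1009 − 66.91 = 942.09, so the highest integer P_c is 942 mb.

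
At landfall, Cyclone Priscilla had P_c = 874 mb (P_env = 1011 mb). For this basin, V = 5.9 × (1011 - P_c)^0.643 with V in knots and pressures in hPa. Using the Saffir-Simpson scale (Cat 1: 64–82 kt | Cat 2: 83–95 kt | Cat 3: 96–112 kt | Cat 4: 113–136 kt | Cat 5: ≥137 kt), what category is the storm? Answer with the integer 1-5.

ΔP = 1011 − 874 = 137 mb.
V ≈ 5.9 × 137^0.643 = 5.9 × 23.65 ≈ 140 kt.
140 kt falls in the Category 5 band.

5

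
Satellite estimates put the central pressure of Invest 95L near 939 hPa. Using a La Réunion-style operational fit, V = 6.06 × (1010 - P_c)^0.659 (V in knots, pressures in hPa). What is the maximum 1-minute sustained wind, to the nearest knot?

ΔP = 1010 − 939 = 71 hPa.
71^0.659 ≈ 16.595.
V ≈ 6.06 × 16.595 ≈ 100.6 kt.

101 kt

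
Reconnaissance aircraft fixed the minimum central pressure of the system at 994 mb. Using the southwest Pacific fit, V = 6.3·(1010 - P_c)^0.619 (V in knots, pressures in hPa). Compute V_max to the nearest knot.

ΔP = 1010 − 994 = 16 mb.
16^0.619 ≈ 5.564.
V ≈ 6.3 × 5.564 ≈ 35.1 kt.

35 kt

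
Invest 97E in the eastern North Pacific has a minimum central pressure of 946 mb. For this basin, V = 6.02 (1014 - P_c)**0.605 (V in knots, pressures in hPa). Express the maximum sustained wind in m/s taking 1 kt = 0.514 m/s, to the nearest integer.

ΔP = 1014 − 946 = 68 mb.
V ≈ 6.02 × 68^0.605 = 6.02 × 12.843 ≈ 77.315 kt.
77.315 × 0.514 ≈ 39.74 m/s → 40 m/s.

40 m/s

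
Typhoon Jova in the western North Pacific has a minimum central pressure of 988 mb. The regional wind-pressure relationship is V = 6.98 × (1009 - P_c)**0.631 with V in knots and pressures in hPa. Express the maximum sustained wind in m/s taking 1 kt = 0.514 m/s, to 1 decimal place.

24.5 m/s

ΔP = 1009 − 988 = 21 mb.
V ≈ 6.98 × 21^0.631 = 6.98 × 6.828 ≈ 47.662 kt.
47.662 × 0.514 ≈ 24.50 m/s → 24.5 m/s.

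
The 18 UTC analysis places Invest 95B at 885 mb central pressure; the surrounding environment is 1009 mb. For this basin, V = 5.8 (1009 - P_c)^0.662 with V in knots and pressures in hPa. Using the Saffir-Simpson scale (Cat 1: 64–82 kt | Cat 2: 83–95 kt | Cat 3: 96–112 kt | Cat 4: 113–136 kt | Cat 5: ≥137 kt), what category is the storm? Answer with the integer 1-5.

5

ΔP = 1009 − 885 = 124 mb.
V ≈ 5.8 × 124^0.662 = 5.8 × 24.31 ≈ 141 kt.
141 kt falls in the Category 5 band.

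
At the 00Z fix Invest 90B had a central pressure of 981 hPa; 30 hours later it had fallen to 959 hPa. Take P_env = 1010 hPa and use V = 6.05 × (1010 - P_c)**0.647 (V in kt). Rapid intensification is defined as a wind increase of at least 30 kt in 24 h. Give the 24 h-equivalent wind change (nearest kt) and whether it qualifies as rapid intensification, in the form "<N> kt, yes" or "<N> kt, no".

V₁: ΔP = 29, V ≈ 6.05 × 29^0.647 ≈ 53.45 kt.
V₂: ΔP = 51, V ≈ 6.05 × 51^0.647 ≈ 77.01 kt.
ΔV over 30 h = 23.56 kt → 24 h equivalent = 23.56 × 24/30 ≈ 18.85 kt.
19 kt < 30 kt ⇒ not rapid intensification.

19 kt, no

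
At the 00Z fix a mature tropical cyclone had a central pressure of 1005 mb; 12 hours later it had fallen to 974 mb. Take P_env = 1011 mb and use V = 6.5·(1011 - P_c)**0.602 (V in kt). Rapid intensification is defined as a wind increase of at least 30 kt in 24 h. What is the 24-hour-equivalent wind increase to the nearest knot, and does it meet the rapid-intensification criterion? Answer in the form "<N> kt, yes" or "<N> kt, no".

76 kt, yes

V₁: ΔP = 6, V ≈ 6.5 × 6^0.602 ≈ 19.11 kt.
V₂: ΔP = 37, V ≈ 6.5 × 37^0.602 ≈ 57.14 kt.
ΔV over 12 h = 38.03 kt → 24 h equivalent = 38.03 × 24/12 ≈ 76.06 kt.
76 kt ≥ 30 kt ⇒ rapid intensification.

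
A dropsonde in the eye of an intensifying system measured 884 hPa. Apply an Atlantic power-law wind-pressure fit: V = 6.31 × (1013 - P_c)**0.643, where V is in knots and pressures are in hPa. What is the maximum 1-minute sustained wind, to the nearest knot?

144 kt

ΔP = 1013 − 884 = 129 hPa.
129^0.643 ≈ 22.757.
V ≈ 6.31 × 22.757 ≈ 143.6 kt.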